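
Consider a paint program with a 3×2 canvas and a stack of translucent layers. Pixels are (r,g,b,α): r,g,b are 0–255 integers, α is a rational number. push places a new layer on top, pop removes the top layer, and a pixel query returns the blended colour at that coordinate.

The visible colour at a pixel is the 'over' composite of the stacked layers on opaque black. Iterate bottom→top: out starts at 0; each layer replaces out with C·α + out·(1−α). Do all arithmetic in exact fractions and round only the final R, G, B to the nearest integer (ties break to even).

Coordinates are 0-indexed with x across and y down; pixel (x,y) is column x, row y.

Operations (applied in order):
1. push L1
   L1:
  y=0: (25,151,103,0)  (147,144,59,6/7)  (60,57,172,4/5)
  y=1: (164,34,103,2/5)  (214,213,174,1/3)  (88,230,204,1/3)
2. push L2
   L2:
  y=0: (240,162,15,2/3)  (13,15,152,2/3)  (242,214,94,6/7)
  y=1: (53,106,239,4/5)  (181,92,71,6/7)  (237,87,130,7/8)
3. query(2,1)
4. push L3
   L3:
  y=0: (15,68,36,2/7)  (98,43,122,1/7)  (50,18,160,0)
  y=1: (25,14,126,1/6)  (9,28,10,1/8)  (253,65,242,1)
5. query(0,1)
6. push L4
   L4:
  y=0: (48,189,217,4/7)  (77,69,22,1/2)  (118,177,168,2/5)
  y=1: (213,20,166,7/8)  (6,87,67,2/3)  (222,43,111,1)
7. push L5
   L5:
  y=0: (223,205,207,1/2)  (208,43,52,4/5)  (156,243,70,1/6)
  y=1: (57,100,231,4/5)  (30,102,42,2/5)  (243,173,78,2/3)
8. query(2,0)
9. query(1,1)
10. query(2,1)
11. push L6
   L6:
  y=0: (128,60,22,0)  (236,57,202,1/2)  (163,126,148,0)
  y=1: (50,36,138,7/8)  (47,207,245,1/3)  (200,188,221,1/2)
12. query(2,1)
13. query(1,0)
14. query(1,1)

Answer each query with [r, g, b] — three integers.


(2,1) stack=L1,L2; from [0,0,0]:
L1 α=1/3: [88/3, 230/3, 68]
L2 α=7/8: [5065/24, 2057/24, 489/4]
rounded: [211, 86, 122]

at x=0,y=1 over L1,L2,L3:
+L1 (α=2/5) → [328/5, 68/5, 206/5]
+L2 (α=4/5) → [1388/25, 2188/25, 4986/25]
+L3 (α=1/6) → [1513/30, 1129/15, 936/5]
= [50, 75, 187]

(2,0) stack=L1,L2,L3,L4,L5; from [0,0,0]:
after L1 α=4/5: [48, 228/5, 688/5]
after L2 α=6/7: [1500/7, 6648/35, 3508/35]
after L3 α=0: [1500/7, 6648/35, 3508/35]
after L4 α=2/5: [6152/35, 32334/175, 22284/175]
after L5 α=1/6: [3622/21, 13613/70, 12367/105]
→ [172, 194, 118]

(1,1) stack=L1,L2,L3,L4,L5; from [0,0,0]:
+L1 (α=1/3) → [214/3, 71, 58]
+L2 (α=6/7) → [496/3, 89, 484/7]
+L3 (α=1/8) → [3499/24, 651/8, 247/4]
+L4 (α=2/3) → [3787/72, 681/8, 261/4]
+L5 (α=2/5) → [5227/120, 735/8, 1119/20]
→ [44, 92, 56]

(2,1) stack=L1,L2,L3,L4,L5; from [0,0,0]:
L1 α=1/3: [88/3, 230/3, 68]
L2 α=7/8: [5065/24, 2057/24, 489/4]
L3 α=1: [253, 65, 242]
L4 α=1: [222, 43, 111]
L5 α=2/3: [236, 389/3, 89]
= [236, 130, 89]

query (2,1) [L1,L2,L3,L4,L5,L6] — begin 0,0,0
after L1 α=1/3: [88/3, 230/3, 68]
after L2 α=7/8: [5065/24, 2057/24, 489/4]
after L3 α=1: [253, 65, 242]
after L4 α=1: [222, 43, 111]
after L5 α=2/3: [236, 389/3, 89]
after L6 α=1/2: [218, 953/6, 155]
→ [218, 159, 155]

query (1,0) [L1,L2,L3,L4,L5,L6] — begin 0,0,0
+L1 (α=6/7) → [126, 864/7, 354/7]
+L2 (α=2/3) → [152/3, 358/7, 2482/21]
+L3 (α=1/7) → [402/7, 2449/49, 5818/49]
+L4 (α=1/2) → [941/14, 2915/49, 3448/49]
+L5 (α=4/5) → [12589/70, 11343/245, 2728/49]
+L6 (α=1/2) → [29109/140, 12654/245, 6313/49]
= [208, 52, 129]

at x=1,y=1 over L1,L2,L3,L4,L5,L6:
L1 α=1/3: [214/3, 71, 58]
L2 α=6/7: [496/3, 89, 484/7]
L3 α=1/8: [3499/24, 651/8, 247/4]
L4 α=2/3: [3787/72, 681/8, 261/4]
L5 α=2/5: [5227/120, 735/8, 1119/20]
L6 α=1/3: [8047/180, 521/4, 3569/30]
= [45, 130, 119]


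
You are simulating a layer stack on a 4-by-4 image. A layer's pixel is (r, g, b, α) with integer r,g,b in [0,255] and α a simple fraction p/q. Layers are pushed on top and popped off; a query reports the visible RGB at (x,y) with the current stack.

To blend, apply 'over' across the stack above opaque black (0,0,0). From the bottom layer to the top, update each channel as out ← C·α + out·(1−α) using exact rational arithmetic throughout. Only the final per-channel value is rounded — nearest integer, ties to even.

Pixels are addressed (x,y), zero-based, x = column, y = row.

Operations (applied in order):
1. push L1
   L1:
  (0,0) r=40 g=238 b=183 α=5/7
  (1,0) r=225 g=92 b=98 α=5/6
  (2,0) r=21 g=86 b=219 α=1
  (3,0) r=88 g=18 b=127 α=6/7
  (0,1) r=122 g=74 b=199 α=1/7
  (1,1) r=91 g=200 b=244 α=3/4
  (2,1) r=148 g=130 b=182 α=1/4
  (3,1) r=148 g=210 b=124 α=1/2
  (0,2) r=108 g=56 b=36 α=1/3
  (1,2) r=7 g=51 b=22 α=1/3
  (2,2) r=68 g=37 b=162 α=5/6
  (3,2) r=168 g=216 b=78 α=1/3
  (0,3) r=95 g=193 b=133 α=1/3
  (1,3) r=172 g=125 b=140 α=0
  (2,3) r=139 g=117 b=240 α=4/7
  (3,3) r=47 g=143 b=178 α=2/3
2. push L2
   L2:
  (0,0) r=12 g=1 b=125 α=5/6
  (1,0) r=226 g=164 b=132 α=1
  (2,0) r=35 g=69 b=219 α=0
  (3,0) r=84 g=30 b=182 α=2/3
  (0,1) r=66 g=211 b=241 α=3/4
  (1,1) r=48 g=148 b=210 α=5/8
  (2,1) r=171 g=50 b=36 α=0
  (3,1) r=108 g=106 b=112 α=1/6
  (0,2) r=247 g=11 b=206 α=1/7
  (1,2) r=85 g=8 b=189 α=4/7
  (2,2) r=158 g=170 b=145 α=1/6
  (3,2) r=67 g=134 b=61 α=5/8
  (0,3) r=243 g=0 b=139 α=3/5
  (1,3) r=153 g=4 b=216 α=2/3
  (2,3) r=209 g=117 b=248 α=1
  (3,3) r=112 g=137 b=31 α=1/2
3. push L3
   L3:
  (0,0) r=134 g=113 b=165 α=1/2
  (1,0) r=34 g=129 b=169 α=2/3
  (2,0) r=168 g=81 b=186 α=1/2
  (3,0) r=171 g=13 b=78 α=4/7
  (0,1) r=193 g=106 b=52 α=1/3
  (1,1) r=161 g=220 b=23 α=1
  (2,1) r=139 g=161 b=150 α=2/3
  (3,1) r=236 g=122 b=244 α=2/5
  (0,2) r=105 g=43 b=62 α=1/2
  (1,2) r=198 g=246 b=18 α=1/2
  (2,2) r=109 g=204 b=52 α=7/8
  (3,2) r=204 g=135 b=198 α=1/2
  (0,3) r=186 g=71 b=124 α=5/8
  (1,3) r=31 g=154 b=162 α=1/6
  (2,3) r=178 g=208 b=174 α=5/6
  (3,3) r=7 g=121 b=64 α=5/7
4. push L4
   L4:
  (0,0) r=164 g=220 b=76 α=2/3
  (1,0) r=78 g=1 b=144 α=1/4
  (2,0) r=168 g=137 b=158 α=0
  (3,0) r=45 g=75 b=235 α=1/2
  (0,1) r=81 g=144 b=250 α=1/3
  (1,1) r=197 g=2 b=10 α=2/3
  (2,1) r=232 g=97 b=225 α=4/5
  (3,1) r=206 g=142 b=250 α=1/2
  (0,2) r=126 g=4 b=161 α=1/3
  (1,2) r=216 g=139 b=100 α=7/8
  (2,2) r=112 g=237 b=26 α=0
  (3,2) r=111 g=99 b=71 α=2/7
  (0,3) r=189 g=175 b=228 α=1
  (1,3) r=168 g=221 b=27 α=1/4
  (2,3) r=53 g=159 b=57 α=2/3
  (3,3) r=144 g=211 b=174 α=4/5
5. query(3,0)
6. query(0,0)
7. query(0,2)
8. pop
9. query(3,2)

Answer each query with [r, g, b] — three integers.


at x=3,y=0 over L1,L2,L3,L4:
+L1 (α=6/7) → [528/7, 108/7, 762/7]
+L2 (α=2/3) → [568/7, 176/7, 3310/21]
+L3 (α=4/7) → [6492/49, 892/49, 5494/49]
+L4 (α=1/2) → [8697/98, 4567/98, 17009/98]
→ [89, 47, 174]

at x=0,y=0 over L1,L2,L3,L4:
L1 α=5/7: [200/7, 170, 915/7]
L2 α=5/6: [310/21, 175/6, 2645/21]
L3 α=1/2: [1562/21, 853/12, 3055/21]
L4 α=2/3: [8450/63, 6133/36, 6247/63]
= [134, 170, 99]

query (0,2) [L1,L2,L3,L4] — begin 0,0,0
after L1 α=1/3: [36, 56/3, 12]
after L2 α=1/7: [463/7, 123/7, 278/7]
after L3 α=1/2: [599/7, 212/7, 356/7]
after L4 α=1/3: [2080/21, 452/21, 613/7]
rounded: [99, 22, 88]

(3,2) stack=L1,L2,L3; from [0,0,0]:
+L1 (α=1/3) → [56, 72, 26]
+L2 (α=5/8) → [503/8, 443/4, 383/8]
+L3 (α=1/2) → [2135/16, 983/8, 1967/16]
= [133, 123, 123]


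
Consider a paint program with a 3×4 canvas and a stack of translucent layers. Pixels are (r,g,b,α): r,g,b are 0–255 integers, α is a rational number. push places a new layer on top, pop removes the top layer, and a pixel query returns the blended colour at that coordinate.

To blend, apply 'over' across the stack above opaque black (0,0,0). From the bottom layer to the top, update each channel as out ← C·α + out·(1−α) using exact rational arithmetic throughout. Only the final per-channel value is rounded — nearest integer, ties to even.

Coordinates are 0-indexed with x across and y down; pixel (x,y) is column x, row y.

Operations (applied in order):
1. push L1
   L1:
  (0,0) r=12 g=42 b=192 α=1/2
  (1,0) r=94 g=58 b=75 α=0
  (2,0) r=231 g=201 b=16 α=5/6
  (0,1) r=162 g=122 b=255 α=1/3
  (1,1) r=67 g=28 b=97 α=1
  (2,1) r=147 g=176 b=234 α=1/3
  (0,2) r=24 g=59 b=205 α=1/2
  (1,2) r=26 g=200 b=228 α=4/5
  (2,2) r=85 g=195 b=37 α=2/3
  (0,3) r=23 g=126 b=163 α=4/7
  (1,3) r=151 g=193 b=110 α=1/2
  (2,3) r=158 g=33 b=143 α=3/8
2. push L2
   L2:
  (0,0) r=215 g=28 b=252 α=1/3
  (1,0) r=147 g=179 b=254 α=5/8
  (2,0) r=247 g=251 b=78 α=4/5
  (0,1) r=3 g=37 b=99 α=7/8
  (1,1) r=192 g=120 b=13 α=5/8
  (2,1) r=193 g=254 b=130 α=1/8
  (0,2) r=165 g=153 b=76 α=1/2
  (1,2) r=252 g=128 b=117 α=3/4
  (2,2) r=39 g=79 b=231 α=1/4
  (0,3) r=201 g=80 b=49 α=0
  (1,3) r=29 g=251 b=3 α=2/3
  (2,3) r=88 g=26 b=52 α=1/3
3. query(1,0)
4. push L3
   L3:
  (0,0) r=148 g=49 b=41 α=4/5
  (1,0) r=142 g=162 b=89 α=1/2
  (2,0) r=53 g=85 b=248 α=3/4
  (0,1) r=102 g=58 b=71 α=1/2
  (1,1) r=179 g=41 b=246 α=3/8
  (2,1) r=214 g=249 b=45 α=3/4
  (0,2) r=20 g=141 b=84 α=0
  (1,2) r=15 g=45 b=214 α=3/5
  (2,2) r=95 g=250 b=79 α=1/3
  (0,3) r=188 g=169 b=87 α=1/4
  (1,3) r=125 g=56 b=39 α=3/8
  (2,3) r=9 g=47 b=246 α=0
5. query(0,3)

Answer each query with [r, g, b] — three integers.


query (1,0) [L1,L2] — begin 0,0,0
after L1 α=0: [0, 0, 0]
after L2 α=5/8: [735/8, 895/8, 635/4]
rounded: [92, 112, 159]

query (0,3) [L1,L2,L3] — begin 0,0,0
L1 α=4/7: [92/7, 72, 652/7]
L2 α=0: [92/7, 72, 652/7]
L3 α=1/4: [398/7, 385/4, 2565/28]
→ [57, 96, 92]


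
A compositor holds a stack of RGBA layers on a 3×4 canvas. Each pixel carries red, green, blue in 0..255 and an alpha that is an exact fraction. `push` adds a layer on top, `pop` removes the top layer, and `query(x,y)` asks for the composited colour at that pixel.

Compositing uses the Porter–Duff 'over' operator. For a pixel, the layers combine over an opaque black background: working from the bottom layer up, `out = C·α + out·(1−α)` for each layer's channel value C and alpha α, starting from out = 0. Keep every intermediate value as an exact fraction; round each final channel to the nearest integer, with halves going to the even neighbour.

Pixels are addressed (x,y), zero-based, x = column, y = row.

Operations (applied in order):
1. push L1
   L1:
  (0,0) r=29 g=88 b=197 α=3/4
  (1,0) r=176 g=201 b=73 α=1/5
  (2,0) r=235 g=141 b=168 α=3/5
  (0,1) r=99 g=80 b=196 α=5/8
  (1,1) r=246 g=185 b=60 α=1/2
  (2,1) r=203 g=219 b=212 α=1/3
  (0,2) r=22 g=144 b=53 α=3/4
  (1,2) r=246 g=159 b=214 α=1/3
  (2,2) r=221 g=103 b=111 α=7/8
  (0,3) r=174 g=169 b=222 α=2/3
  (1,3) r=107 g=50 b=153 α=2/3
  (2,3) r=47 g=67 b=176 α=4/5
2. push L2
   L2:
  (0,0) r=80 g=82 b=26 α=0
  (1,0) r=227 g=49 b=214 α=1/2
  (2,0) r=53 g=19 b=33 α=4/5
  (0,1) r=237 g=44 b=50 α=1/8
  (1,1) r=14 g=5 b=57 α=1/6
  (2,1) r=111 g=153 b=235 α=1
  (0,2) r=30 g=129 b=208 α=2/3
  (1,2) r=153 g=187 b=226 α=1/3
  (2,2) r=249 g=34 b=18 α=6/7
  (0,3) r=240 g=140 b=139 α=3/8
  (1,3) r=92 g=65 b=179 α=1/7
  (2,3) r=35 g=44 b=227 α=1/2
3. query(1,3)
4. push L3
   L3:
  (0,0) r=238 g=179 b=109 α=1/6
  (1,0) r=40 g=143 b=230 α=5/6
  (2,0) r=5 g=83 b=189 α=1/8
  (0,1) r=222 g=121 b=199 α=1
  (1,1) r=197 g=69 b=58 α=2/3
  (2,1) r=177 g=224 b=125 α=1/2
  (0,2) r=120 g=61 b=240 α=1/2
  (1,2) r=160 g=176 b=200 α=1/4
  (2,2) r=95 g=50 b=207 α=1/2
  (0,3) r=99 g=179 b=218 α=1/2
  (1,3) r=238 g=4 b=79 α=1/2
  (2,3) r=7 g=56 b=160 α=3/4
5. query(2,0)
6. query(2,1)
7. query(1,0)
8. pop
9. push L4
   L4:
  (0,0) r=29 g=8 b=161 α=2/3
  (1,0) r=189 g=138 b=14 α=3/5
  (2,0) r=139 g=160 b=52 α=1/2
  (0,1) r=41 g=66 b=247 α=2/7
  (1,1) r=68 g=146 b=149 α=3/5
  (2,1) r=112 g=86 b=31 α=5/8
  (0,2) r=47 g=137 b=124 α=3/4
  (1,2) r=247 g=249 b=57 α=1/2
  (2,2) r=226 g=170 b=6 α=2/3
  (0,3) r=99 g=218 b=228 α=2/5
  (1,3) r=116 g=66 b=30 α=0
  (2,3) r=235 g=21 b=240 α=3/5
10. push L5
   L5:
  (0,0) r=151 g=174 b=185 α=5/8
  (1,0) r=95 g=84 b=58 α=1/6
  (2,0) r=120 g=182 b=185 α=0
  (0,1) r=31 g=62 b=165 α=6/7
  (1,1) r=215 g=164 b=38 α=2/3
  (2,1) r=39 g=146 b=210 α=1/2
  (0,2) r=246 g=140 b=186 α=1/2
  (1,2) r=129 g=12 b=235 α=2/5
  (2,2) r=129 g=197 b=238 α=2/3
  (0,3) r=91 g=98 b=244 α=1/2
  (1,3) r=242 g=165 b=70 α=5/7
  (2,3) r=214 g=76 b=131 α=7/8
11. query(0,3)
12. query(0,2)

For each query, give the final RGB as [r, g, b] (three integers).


(1,3) stack=L1,L2; from [0,0,0]:
+L1 (α=2/3) → [214/3, 100/3, 102]
+L2 (α=1/7) → [520/7, 265/7, 113]
rounded: [74, 38, 113]

at x=2,y=0 over L1,L2,L3:
+L1 (α=3/5) → [141, 423/5, 504/5]
+L2 (α=4/5) → [353/5, 803/25, 1164/25]
+L3 (α=1/8) → [312/5, 962/25, 12873/200]
→ [62, 38, 64]

(2,1) stack=L1,L2,L3; from [0,0,0]:
after L1 α=1/3: [203/3, 73, 212/3]
after L2 α=1: [111, 153, 235]
after L3 α=1/2: [144, 377/2, 180]
rounded: [144, 188, 180]

query (1,0) [L1,L2,L3] — begin 0,0,0
after L1 α=1/5: [176/5, 201/5, 73/5]
after L2 α=1/2: [1311/10, 223/5, 1143/10]
after L3 α=5/6: [3311/60, 633/5, 12643/60]
rounded: [55, 127, 211]

(0,3) stack=L1,L2,L4,L5; from [0,0,0]:
L1 α=2/3: [116, 338/3, 148]
L2 α=3/8: [325/2, 1475/12, 1157/8]
L4 α=2/5: [1371/10, 3219/20, 7119/40]
L5 α=1/2: [2281/20, 5179/40, 16879/80]
= [114, 129, 211]

query (0,2) [L1,L2,L4,L5] — begin 0,0,0
after L1 α=3/4: [33/2, 108, 159/4]
after L2 α=2/3: [51/2, 122, 1823/12]
after L4 α=3/4: [333/8, 533/4, 6287/48]
after L5 α=1/2: [2301/16, 1093/8, 15215/96]
→ [144, 137, 158]


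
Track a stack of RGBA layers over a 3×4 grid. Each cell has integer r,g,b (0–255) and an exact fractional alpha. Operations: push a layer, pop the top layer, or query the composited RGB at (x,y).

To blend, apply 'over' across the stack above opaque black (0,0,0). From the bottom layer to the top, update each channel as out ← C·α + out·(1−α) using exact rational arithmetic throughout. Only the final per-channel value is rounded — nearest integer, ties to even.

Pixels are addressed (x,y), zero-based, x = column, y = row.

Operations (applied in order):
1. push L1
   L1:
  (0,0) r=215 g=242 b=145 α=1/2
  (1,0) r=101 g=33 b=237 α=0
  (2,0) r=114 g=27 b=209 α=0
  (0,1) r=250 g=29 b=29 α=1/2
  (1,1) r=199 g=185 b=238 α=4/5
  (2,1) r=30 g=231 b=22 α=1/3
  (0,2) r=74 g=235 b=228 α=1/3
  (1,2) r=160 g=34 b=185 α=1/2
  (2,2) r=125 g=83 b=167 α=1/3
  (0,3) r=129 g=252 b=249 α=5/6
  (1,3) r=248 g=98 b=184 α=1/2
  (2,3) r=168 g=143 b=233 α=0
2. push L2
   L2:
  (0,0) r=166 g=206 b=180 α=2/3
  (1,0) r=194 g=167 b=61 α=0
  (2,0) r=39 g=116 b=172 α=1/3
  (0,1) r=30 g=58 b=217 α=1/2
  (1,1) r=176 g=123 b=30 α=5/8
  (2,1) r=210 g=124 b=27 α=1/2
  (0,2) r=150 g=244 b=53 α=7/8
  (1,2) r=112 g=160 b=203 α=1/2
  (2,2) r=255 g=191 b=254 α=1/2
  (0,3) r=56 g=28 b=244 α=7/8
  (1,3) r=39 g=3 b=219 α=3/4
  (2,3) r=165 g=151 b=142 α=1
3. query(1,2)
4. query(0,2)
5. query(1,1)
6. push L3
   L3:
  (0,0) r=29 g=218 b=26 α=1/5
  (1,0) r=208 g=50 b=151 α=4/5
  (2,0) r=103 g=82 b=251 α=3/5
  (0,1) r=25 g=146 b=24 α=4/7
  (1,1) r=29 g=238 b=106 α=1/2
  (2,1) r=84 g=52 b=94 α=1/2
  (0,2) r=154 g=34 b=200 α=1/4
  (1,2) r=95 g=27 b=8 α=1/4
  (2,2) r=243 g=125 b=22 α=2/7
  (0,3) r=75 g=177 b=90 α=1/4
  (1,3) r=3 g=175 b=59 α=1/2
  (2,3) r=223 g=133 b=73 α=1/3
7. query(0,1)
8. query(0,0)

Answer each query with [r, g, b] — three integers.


query (1,2) [L1,L2] — begin 0,0,0
after L1 α=1/2: [80, 17, 185/2]
after L2 α=1/2: [96, 177/2, 591/4]
rounded: [96, 88, 148]

(0,2) stack=L1,L2; from [0,0,0]:
L1 α=1/3: [74/3, 235/3, 76]
L2 α=7/8: [403/3, 5359/24, 447/8]
→ [134, 223, 56]

(1,1) stack=L1,L2; from [0,0,0]:
+L1 (α=4/5) → [796/5, 148, 952/5]
+L2 (α=5/8) → [1697/10, 1059/8, 1803/20]
→ [170, 132, 90]

at x=0,y=1 over L1,L2,L3:
L1 α=1/2: [125, 29/2, 29/2]
L2 α=1/2: [155/2, 145/4, 463/4]
L3 α=4/7: [95/2, 2771/28, 1773/28]
→ [48, 99, 63]

query (0,0) [L1,L2,L3] — begin 0,0,0
after L1 α=1/2: [215/2, 121, 145/2]
after L2 α=2/3: [293/2, 533/3, 865/6]
after L3 α=1/5: [123, 2786/15, 1808/15]
rounded: [123, 186, 121]


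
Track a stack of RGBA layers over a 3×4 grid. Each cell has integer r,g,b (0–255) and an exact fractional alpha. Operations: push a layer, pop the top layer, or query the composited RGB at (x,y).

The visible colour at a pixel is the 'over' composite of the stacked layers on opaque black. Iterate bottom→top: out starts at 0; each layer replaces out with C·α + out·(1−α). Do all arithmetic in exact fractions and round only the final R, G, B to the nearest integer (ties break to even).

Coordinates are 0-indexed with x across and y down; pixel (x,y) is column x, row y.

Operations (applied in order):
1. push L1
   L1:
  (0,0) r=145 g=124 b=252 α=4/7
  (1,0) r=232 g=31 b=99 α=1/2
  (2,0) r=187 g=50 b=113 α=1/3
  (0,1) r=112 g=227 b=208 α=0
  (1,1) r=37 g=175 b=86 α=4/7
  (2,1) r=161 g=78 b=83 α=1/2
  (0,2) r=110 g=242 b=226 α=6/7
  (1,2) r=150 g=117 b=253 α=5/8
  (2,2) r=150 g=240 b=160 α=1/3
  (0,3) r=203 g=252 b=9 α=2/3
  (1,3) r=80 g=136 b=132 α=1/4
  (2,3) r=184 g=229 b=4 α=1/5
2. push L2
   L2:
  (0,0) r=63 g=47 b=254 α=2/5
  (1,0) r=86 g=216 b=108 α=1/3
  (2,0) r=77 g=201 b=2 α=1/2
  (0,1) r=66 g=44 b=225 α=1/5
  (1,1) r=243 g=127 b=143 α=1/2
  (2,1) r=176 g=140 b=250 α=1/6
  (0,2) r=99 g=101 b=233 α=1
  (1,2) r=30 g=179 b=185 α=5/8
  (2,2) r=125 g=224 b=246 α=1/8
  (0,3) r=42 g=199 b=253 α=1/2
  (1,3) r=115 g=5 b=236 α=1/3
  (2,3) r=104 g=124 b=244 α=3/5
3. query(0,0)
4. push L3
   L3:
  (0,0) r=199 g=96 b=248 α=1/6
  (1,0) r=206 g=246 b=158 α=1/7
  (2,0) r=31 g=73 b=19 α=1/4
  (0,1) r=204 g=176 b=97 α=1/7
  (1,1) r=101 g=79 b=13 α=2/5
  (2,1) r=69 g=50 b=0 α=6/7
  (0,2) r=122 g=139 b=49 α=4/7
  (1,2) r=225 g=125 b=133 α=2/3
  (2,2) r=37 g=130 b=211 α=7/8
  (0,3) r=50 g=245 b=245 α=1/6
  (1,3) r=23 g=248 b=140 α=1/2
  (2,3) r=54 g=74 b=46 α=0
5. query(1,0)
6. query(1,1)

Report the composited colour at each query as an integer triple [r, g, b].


query (0,0) [L1,L2] — begin 0,0,0
after L1 α=4/7: [580/7, 496/7, 144]
after L2 α=2/5: [2622/35, 2146/35, 188]
→ [75, 61, 188]

(1,0) stack=L1,L2,L3; from [0,0,0]:
+L1 (α=1/2) → [116, 31/2, 99/2]
+L2 (α=1/3) → [106, 247/3, 69]
+L3 (α=1/7) → [842/7, 740/7, 572/7]
rounded: [120, 106, 82]

at x=1,y=1 over L1,L2,L3:
+L1 (α=4/7) → [148/7, 100, 344/7]
+L2 (α=1/2) → [1849/14, 227/2, 1345/14]
+L3 (α=2/5) → [1675/14, 997/10, 4399/70]
= [120, 100, 63]


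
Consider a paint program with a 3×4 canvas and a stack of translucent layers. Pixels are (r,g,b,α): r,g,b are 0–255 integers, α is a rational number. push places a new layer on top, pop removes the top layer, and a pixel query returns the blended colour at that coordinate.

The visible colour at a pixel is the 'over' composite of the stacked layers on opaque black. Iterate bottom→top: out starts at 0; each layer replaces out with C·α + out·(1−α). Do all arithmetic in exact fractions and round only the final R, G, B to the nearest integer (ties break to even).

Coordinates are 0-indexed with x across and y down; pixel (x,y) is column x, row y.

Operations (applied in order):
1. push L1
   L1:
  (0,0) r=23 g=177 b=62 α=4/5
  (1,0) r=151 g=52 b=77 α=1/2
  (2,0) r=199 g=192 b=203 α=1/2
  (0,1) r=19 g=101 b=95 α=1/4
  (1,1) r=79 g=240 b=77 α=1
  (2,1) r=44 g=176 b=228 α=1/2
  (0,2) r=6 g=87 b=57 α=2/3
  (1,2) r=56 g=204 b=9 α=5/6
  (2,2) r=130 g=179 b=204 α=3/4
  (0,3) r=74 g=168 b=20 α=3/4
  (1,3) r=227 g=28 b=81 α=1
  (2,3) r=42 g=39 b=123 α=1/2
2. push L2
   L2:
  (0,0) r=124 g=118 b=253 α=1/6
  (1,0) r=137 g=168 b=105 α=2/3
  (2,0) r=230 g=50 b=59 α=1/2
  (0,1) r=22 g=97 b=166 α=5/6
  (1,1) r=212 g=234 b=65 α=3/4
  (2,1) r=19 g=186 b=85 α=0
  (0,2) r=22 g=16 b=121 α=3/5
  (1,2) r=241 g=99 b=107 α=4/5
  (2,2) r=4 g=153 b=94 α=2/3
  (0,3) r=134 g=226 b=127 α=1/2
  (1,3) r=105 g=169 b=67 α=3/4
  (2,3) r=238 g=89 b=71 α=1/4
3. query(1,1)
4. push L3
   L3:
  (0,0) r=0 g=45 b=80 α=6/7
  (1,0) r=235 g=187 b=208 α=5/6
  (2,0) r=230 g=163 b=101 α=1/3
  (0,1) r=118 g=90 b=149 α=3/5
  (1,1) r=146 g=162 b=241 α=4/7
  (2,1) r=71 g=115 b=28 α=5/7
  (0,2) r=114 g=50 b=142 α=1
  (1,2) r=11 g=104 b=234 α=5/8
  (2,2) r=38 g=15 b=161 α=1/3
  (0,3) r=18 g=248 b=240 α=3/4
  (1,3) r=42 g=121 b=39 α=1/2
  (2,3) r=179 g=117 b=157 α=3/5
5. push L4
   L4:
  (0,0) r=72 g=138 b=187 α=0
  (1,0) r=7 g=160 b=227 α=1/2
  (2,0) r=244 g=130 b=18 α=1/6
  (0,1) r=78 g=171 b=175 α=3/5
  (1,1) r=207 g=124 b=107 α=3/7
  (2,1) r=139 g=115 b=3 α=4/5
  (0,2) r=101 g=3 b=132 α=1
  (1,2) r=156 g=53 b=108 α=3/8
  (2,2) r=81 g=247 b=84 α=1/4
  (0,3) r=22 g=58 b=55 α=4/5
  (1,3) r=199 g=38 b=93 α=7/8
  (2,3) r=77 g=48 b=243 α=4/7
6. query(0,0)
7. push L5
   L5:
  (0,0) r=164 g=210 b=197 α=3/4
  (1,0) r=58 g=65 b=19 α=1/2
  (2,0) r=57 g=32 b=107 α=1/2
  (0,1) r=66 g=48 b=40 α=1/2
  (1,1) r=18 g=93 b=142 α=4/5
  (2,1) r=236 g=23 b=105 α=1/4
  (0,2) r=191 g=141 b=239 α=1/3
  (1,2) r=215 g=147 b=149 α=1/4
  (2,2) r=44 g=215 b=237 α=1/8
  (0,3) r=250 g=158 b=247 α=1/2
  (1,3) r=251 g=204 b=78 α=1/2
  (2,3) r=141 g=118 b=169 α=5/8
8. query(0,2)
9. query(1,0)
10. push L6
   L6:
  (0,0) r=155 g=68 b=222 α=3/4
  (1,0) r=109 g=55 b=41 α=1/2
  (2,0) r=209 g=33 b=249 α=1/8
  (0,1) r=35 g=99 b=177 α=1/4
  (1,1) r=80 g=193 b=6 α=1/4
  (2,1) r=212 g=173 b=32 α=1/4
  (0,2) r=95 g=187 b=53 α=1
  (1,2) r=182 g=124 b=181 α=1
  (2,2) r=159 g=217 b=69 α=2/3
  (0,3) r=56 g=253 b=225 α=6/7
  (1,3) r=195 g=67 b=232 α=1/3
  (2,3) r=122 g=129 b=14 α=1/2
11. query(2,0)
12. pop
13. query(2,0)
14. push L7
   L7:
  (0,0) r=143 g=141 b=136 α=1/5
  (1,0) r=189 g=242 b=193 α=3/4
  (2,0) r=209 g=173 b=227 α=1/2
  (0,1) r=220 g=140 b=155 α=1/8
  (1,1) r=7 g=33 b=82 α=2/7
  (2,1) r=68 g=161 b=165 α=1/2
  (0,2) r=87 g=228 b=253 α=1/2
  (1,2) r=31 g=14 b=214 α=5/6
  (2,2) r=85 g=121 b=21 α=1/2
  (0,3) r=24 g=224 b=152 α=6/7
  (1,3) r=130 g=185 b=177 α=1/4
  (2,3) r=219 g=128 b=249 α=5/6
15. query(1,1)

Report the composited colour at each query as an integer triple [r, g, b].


query (1,1) [L1,L2] — begin 0,0,0
+L1 (α=1) → [79, 240, 77]
+L2 (α=3/4) → [715/4, 471/2, 68]
= [179, 236, 68]

(0,0) stack=L1,L2,L3,L4; from [0,0,0]:
after L1 α=4/5: [92/5, 708/5, 248/5]
after L2 α=1/6: [36, 413/3, 167/2]
after L3 α=6/7: [36/7, 1223/21, 161/2]
after L4 α=0: [36/7, 1223/21, 161/2]
= [5, 58, 80]

at x=0,y=2 over L1,L2,L3,L4,L5:
L1 α=2/3: [4, 58, 38]
L2 α=3/5: [74/5, 164/5, 439/5]
L3 α=1: [114, 50, 142]
L4 α=1: [101, 3, 132]
L5 α=1/3: [131, 49, 503/3]
rounded: [131, 49, 168]

at x=1,y=0 over L1,L2,L3,L4,L5:
+L1 (α=1/2) → [151/2, 26, 77/2]
+L2 (α=2/3) → [233/2, 362/3, 497/6]
+L3 (α=5/6) → [861/4, 3167/18, 6737/36]
+L4 (α=1/2) → [889/8, 6047/36, 14909/72]
+L5 (α=1/2) → [1353/16, 8387/72, 16277/144]
= [85, 116, 113]

at x=2,y=0 over L1,L2,L3,L4,L5,L6:
after L1 α=1/2: [199/2, 96, 203/2]
after L2 α=1/2: [659/4, 73, 321/4]
after L3 α=1/3: [373/2, 103, 523/6]
after L4 α=1/6: [2353/12, 215/2, 2723/36]
after L5 α=1/2: [3037/24, 279/4, 6575/72]
after L6 α=1/8: [26275/192, 2085/32, 63953/576]
rounded: [137, 65, 111]

at x=2,y=0 over L1,L2,L3,L4,L5:
after L1 α=1/2: [199/2, 96, 203/2]
after L2 α=1/2: [659/4, 73, 321/4]
after L3 α=1/3: [373/2, 103, 523/6]
after L4 α=1/6: [2353/12, 215/2, 2723/36]
after L5 α=1/2: [3037/24, 279/4, 6575/72]
→ [127, 70, 91]

at x=1,y=1 over L1,L2,L3,L4,L5,L7:
L1 α=1: [79, 240, 77]
L2 α=3/4: [715/4, 471/2, 68]
L3 α=4/7: [4481/28, 387/2, 1168/7]
L4 α=3/7: [8828/49, 1146/7, 6919/49]
L5 α=4/5: [12356/245, 750/7, 34751/245]
L7 α=2/7: [13042/343, 4212/49, 42787/343]
= [38, 86, 125]


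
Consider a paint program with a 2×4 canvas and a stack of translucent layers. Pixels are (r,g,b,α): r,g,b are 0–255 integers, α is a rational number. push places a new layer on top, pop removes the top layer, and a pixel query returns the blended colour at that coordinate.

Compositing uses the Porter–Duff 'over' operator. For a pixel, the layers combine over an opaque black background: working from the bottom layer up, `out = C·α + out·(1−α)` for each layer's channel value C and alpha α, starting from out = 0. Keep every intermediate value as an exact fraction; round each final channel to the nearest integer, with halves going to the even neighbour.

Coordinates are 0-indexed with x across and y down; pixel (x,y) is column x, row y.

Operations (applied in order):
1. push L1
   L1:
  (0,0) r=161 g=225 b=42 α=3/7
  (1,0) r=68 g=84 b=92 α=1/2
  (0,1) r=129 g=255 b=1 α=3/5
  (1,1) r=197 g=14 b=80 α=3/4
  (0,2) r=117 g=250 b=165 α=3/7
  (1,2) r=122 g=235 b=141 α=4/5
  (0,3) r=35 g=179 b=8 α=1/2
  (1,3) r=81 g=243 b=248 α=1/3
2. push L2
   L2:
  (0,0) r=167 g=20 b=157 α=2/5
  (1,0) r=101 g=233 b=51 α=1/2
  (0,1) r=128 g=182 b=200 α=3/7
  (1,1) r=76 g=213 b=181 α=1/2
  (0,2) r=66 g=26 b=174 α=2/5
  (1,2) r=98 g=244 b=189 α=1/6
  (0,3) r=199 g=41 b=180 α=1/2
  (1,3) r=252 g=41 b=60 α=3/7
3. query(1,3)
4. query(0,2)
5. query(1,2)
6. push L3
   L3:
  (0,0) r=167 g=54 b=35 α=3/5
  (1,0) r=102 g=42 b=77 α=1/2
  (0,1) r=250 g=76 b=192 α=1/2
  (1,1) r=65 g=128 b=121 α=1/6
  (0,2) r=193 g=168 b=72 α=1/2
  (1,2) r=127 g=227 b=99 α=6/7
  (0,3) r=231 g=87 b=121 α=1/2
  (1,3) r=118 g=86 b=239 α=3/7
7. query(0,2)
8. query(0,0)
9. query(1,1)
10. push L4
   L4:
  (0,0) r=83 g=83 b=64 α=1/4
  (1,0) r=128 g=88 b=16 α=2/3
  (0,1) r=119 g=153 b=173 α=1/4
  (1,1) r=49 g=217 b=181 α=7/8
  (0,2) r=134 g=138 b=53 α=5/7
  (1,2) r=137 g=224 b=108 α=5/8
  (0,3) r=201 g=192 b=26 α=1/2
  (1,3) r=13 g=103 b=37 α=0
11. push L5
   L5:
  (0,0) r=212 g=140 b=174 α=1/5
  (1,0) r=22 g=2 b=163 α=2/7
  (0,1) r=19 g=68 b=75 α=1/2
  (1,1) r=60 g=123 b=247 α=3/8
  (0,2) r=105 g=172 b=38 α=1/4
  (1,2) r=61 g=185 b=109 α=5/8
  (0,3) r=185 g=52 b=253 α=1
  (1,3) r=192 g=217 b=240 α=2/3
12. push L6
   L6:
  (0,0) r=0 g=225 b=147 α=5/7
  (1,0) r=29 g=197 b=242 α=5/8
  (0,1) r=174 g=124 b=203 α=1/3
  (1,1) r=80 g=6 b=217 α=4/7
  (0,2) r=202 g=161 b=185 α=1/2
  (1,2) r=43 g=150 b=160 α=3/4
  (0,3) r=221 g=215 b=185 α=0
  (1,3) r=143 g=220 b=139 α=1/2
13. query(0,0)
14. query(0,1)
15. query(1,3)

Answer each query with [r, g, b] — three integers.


query (1,3) [L1,L2] — begin 0,0,0
L1 α=1/3: [27, 81, 248/3]
L2 α=3/7: [864/7, 447/7, 1532/21]
rounded: [123, 64, 73]

query (0,2) [L1,L2] — begin 0,0,0
+L1 (α=3/7) → [351/7, 750/7, 495/7]
+L2 (α=2/5) → [1977/35, 2614/35, 3921/35]
→ [56, 75, 112]

(1,2) stack=L1,L2; from [0,0,0]:
after L1 α=4/5: [488/5, 188, 564/5]
after L2 α=1/6: [293/3, 592/3, 251/2]
= [98, 197, 126]

(0,2) stack=L1,L2,L3; from [0,0,0]:
L1 α=3/7: [351/7, 750/7, 495/7]
L2 α=2/5: [1977/35, 2614/35, 3921/35]
L3 α=1/2: [4366/35, 4247/35, 6441/70]
rounded: [125, 121, 92]

query (0,0) [L1,L2,L3] — begin 0,0,0
after L1 α=3/7: [69, 675/7, 18]
after L2 α=2/5: [541/5, 461/7, 368/5]
after L3 α=3/5: [3587/25, 2056/35, 1261/25]
→ [143, 59, 50]

(1,1) stack=L1,L2,L3; from [0,0,0]:
+L1 (α=3/4) → [591/4, 21/2, 60]
+L2 (α=1/2) → [895/8, 447/4, 241/2]
+L3 (α=1/6) → [1665/16, 2747/24, 1447/12]
= [104, 114, 121]

query (0,0) [L1,L2,L3,L4,L5,L6] — begin 0,0,0
after L1 α=3/7: [69, 675/7, 18]
after L2 α=2/5: [541/5, 461/7, 368/5]
after L3 α=3/5: [3587/25, 2056/35, 1261/25]
after L4 α=1/4: [3209/25, 9073/140, 5383/100]
after L5 α=1/5: [18136/125, 13973/175, 9733/125]
after L6 α=5/7: [36272/875, 224821/1225, 111341/875]
→ [41, 184, 127]

query (0,1) [L1,L2,L3,L4,L5,L6] — begin 0,0,0
L1 α=3/5: [387/5, 153, 3/5]
L2 α=3/7: [3468/35, 1158/7, 3012/35]
L3 α=1/2: [6109/35, 845/7, 4866/35]
L4 α=1/4: [5623/35, 1803/14, 20653/140]
L5 α=1/2: [3144/35, 2755/28, 31153/280]
L6 α=1/3: [4126/35, 1497/14, 59573/420]
= [118, 107, 142]

at x=1,y=3 over L1,L2,L3,L4,L5,L6:
L1 α=1/3: [27, 81, 248/3]
L2 α=3/7: [864/7, 447/7, 1532/21]
L3 α=3/7: [5934/49, 3594/49, 21185/147]
L4 α=0: [5934/49, 3594/49, 21185/147]
L5 α=2/3: [8250/49, 24860/147, 91745/441]
L6 α=1/2: [15257/98, 28600/147, 76522/441]
→ [156, 195, 174]


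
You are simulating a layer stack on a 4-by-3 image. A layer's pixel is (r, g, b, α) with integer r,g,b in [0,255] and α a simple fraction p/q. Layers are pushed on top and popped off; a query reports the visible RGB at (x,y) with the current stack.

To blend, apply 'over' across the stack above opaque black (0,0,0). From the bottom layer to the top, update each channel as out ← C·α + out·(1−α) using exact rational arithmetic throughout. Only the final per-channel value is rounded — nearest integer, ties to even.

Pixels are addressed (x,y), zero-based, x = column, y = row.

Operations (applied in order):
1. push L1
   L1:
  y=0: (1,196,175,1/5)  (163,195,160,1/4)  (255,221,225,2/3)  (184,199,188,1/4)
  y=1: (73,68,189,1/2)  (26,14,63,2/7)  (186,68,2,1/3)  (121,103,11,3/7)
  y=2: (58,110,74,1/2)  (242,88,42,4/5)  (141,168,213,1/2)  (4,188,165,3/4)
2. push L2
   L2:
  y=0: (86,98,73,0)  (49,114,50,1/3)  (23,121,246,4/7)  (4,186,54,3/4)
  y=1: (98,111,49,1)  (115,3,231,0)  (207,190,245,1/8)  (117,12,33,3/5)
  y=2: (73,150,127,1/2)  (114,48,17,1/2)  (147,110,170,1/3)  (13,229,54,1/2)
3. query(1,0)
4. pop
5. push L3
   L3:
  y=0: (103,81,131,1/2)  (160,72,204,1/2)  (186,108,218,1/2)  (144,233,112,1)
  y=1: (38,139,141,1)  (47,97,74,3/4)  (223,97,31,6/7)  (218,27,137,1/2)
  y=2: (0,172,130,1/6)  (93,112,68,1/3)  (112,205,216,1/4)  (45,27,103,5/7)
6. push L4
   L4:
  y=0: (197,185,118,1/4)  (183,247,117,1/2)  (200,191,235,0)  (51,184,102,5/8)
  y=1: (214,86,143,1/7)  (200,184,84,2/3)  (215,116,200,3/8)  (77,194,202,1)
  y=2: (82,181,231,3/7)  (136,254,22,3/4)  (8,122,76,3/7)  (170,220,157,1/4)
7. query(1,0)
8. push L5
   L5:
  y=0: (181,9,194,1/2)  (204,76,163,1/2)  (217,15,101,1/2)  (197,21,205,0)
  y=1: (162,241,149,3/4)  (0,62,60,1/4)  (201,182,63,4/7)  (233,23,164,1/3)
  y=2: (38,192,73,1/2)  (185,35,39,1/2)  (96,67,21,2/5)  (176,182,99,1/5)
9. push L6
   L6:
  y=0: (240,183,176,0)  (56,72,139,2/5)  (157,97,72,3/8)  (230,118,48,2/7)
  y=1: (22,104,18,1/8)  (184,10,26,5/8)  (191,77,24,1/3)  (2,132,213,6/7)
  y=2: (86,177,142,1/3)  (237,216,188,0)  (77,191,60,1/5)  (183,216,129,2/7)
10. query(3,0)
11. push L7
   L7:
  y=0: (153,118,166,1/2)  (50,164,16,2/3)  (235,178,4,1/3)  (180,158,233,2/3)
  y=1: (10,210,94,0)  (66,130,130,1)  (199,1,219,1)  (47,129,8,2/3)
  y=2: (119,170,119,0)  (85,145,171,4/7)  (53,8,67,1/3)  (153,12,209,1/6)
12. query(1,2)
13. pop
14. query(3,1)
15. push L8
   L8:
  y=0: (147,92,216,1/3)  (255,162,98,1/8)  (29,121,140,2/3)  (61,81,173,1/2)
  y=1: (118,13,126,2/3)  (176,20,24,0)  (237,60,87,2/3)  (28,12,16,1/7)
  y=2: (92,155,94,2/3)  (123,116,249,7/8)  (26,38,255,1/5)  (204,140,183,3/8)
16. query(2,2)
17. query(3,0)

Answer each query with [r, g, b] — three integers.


(1,0) stack=L1,L2; from [0,0,0]:
L1 α=1/4: [163/4, 195/4, 40]
L2 α=1/3: [87/2, 141/2, 130/3]
rounded: [44, 70, 43]

(1,0) stack=L1,L3,L4; from [0,0,0]:
after L1 α=1/4: [163/4, 195/4, 40]
after L3 α=1/2: [803/8, 483/8, 122]
after L4 α=1/2: [2267/16, 2459/16, 239/2]
→ [142, 154, 120]

at x=3,y=0 over L1,L3,L4,L5,L6:
L1 α=1/4: [46, 199/4, 47]
L3 α=1: [144, 233, 112]
L4 α=5/8: [687/8, 1619/8, 423/4]
L5 α=0: [687/8, 1619/8, 423/4]
L6 α=2/7: [7115/56, 9983/56, 357/4]
rounded: [127, 178, 89]

at x=1,y=2 over L1,L3,L4,L5,L6,L7:
after L1 α=4/5: [968/5, 352/5, 168/5]
after L3 α=1/3: [2401/15, 1264/15, 676/15]
after L4 α=3/4: [8521/60, 6347/30, 833/30]
after L5 α=1/2: [19621/120, 7397/60, 2003/60]
after L6 α=0: [19621/120, 7397/60, 2003/60]
after L7 α=4/7: [33221/280, 18997/140, 15683/140]
→ [119, 136, 112]

(3,1) stack=L1,L3,L4,L5,L6; from [0,0,0]:
L1 α=3/7: [363/7, 309/7, 33/7]
L3 α=1/2: [1889/14, 249/7, 496/7]
L4 α=1: [77, 194, 202]
L5 α=1/3: [129, 137, 568/3]
L6 α=6/7: [141/7, 929/7, 4402/21]
→ [20, 133, 210]

query (2,2) [L1,L3,L4,L5,L6,L8] — begin 0,0,0
L1 α=1/2: [141/2, 84, 213/2]
L3 α=1/4: [647/8, 457/4, 1071/8]
L4 α=3/7: [695/14, 823/7, 1527/14]
L5 α=2/5: [4773/70, 3407/35, 5169/70]
L6 α=1/5: [12241/175, 20313/175, 12438/175]
L8 α=1/5: [53514/875, 87902/875, 94377/875]
= [61, 100, 108]

at x=3,y=0 over L1,L3,L4,L5,L6,L8:
L1 α=1/4: [46, 199/4, 47]
L3 α=1: [144, 233, 112]
L4 α=5/8: [687/8, 1619/8, 423/4]
L5 α=0: [687/8, 1619/8, 423/4]
L6 α=2/7: [7115/56, 9983/56, 357/4]
L8 α=1/2: [10531/112, 14519/112, 1049/8]
= [94, 130, 131]


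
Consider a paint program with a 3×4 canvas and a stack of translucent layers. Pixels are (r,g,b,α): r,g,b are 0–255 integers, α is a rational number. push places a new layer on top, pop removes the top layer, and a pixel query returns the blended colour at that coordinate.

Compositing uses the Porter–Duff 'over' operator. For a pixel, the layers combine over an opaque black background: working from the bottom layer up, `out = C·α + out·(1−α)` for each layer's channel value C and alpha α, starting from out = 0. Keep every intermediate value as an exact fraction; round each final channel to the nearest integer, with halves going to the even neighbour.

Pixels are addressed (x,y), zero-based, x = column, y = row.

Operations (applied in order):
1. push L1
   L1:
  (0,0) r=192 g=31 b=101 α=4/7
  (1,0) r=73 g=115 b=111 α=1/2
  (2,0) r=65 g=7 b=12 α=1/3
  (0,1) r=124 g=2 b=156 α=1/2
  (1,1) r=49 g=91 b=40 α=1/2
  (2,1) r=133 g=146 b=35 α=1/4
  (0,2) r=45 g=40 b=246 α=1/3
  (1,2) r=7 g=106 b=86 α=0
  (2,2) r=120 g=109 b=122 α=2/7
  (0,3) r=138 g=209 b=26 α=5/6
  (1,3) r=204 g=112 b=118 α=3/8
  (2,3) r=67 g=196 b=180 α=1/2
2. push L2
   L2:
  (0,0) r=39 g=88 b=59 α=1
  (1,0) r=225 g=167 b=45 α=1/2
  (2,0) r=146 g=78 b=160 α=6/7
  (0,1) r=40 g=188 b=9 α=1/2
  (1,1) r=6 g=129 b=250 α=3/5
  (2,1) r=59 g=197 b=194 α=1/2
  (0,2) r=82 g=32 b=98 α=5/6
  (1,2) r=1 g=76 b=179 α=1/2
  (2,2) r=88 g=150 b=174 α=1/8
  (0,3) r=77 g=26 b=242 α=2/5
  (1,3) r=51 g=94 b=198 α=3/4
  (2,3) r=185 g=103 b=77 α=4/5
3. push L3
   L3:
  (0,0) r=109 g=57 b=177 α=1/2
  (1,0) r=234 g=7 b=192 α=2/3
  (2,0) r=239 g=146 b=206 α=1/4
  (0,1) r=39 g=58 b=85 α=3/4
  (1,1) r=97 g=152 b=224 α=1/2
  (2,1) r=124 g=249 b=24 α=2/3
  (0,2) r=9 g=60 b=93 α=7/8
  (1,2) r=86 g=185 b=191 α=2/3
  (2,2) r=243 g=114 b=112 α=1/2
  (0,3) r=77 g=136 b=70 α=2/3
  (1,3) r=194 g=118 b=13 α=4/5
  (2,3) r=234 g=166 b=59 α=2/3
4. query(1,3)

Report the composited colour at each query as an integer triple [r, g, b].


at x=1,y=3 over L1,L2,L3:
+L1 (α=3/8) → [153/2, 42, 177/4]
+L2 (α=3/4) → [459/8, 81, 2553/16]
+L3 (α=4/5) → [6667/40, 553/5, 677/16]
→ [167, 111, 42]


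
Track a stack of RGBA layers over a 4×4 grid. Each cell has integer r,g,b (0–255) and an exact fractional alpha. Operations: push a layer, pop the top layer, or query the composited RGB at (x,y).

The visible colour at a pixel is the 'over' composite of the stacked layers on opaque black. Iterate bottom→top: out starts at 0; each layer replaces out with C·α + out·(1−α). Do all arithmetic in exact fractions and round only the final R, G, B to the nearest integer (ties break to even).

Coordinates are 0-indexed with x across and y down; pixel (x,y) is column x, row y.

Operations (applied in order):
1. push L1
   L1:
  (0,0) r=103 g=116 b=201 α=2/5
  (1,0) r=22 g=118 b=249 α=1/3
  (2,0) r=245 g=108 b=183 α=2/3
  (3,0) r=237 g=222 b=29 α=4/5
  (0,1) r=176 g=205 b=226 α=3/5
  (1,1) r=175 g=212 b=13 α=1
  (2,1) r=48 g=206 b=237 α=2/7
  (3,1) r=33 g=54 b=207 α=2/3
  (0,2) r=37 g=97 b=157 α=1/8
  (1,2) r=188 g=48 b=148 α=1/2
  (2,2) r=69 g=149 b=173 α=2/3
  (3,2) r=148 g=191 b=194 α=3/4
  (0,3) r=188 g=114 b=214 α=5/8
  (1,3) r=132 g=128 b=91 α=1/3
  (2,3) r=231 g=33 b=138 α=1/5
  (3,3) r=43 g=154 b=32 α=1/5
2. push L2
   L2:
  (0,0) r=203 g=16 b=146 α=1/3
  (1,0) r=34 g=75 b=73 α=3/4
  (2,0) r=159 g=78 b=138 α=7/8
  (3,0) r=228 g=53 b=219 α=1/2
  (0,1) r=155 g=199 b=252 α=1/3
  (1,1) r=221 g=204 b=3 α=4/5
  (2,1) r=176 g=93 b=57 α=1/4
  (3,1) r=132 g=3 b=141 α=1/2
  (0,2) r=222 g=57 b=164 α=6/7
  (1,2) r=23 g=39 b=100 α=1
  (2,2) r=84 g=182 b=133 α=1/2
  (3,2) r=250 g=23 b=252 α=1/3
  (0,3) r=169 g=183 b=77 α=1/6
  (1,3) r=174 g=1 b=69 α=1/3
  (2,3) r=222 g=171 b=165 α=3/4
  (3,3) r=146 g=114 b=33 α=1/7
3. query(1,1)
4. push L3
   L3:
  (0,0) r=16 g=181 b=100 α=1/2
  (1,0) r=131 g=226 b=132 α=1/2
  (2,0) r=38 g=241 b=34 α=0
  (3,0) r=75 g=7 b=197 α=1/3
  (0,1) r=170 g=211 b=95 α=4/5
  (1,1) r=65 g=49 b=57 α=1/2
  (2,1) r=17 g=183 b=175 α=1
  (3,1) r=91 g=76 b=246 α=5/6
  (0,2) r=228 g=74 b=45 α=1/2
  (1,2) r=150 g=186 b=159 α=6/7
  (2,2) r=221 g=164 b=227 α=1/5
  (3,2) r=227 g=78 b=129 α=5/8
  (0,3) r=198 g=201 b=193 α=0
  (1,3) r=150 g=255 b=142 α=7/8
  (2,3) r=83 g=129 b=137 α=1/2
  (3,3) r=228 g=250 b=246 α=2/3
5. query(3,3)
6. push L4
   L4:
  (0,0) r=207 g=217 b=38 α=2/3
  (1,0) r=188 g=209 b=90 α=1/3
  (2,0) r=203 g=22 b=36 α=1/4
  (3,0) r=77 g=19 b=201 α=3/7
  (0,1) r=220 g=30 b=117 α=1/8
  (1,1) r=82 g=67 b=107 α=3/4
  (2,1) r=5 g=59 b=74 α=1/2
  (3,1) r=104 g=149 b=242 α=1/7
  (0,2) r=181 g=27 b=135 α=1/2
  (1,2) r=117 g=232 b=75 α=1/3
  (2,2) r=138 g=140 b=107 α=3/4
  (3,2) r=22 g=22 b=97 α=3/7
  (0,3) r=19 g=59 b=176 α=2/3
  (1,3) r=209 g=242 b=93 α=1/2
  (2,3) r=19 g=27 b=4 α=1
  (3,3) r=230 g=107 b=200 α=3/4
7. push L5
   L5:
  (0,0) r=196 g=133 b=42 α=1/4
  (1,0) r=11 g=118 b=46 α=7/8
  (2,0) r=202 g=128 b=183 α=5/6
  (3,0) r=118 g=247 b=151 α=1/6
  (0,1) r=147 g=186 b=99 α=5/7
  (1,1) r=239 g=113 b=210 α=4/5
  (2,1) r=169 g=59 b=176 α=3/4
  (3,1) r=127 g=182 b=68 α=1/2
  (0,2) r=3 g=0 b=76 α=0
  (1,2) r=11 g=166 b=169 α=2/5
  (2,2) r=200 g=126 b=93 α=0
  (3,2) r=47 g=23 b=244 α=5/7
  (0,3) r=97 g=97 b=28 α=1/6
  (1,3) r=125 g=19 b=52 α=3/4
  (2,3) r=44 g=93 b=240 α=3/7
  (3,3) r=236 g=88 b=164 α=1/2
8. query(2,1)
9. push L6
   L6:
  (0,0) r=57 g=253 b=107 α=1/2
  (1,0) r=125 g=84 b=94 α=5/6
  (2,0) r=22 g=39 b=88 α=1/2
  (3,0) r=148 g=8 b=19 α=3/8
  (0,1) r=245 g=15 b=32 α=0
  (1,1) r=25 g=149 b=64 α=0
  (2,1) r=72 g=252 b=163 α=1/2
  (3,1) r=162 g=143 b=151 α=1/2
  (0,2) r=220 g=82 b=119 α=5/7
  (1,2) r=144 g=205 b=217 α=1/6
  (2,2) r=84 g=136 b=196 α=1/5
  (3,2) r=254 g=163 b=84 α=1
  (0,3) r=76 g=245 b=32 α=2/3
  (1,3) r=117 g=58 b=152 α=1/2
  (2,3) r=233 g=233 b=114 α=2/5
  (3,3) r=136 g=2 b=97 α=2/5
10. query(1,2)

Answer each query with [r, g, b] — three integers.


query (1,1) [L1,L2] — begin 0,0,0
after L1 α=1: [175, 212, 13]
after L2 α=4/5: [1059/5, 1028/5, 5]
→ [212, 206, 5]

(3,3) stack=L1,L2,L3; from [0,0,0]:
after L1 α=1/5: [43/5, 154/5, 32/5]
after L2 α=1/7: [988/35, 1494/35, 51/5]
after L3 α=2/3: [16948/105, 18994/105, 837/5]
→ [161, 181, 167]

query (2,1) [L1,L2,L3,L4,L5] — begin 0,0,0
after L1 α=2/7: [96/7, 412/7, 474/7]
after L2 α=1/4: [380/7, 1887/28, 1821/28]
after L3 α=1: [17, 183, 175]
after L4 α=1/2: [11, 121, 249/2]
after L5 α=3/4: [259/2, 149/2, 1305/8]
= [130, 74, 163]

query (1,2) [L1,L2,L3,L4,L5,L6] — begin 0,0,0
after L1 α=1/2: [94, 24, 74]
after L2 α=1: [23, 39, 100]
after L3 α=6/7: [923/7, 165, 1054/7]
after L4 α=1/3: [2665/21, 562/3, 2633/21]
after L5 α=2/5: [2819/35, 894/5, 4999/35]
after L6 α=1/6: [3827/42, 1099/6, 3259/21]
rounded: [91, 183, 155]


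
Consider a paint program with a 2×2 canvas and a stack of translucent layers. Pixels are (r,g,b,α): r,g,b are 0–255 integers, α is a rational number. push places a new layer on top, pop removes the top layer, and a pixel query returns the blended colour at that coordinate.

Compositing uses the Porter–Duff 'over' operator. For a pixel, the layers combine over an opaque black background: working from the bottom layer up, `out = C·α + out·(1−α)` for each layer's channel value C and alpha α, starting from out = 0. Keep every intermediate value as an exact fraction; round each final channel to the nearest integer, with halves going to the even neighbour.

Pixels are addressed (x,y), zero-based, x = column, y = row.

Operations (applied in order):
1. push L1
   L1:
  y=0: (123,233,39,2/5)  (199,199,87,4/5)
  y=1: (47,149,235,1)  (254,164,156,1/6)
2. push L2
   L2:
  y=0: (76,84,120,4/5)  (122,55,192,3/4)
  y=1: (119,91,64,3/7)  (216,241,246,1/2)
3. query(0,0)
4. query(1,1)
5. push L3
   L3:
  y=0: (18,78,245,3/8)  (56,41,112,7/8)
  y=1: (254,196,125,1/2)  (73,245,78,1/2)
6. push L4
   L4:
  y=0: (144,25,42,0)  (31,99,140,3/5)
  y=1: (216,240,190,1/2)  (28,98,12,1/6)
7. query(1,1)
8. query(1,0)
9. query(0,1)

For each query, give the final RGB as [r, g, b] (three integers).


(0,0) stack=L1,L2; from [0,0,0]:
+L1 (α=2/5) → [246/5, 466/5, 78/5]
+L2 (α=4/5) → [1766/25, 2146/25, 2478/25]
→ [71, 86, 99]

at x=1,y=1 over L1,L2:
+L1 (α=1/6) → [127/3, 82/3, 26]
+L2 (α=1/2) → [775/6, 805/6, 136]
→ [129, 134, 136]

query (1,1) [L1,L2,L3,L4] — begin 0,0,0
after L1 α=1/6: [127/3, 82/3, 26]
after L2 α=1/2: [775/6, 805/6, 136]
after L3 α=1/2: [1213/12, 2275/12, 107]
after L4 α=1/6: [6401/72, 12551/72, 547/6]
rounded: [89, 174, 91]

query (1,0) [L1,L2,L3,L4] — begin 0,0,0
+L1 (α=4/5) → [796/5, 796/5, 348/5]
+L2 (α=3/4) → [1313/10, 1621/20, 807/5]
+L3 (α=7/8) → [5233/80, 7361/160, 4727/40]
+L4 (α=3/5) → [8953/200, 31121/400, 13127/100]
rounded: [45, 78, 131]

query (0,1) [L1,L2,L3,L4] — begin 0,0,0
+L1 (α=1) → [47, 149, 235]
+L2 (α=3/7) → [545/7, 869/7, 1132/7]
+L3 (α=1/2) → [2323/14, 2241/14, 2007/14]
+L4 (α=1/2) → [5347/28, 5601/28, 4667/28]
rounded: [191, 200, 167]
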